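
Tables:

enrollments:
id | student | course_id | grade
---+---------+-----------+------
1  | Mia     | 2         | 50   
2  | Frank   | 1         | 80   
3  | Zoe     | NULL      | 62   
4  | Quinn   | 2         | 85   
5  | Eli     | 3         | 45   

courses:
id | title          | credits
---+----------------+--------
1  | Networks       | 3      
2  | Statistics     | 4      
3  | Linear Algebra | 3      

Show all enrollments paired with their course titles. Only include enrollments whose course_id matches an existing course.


INNER JOIN keeps only enrollments rows whose course_id matches an id in courses. Walk through each enrollment:
  - enrollment 1 (Mia): course_id=2 -> matches Statistics
  - enrollment 2 (Frank): course_id=1 -> matches Networks
  - enrollment 3 (Zoe): course_id=NULL, no match -> dropped
  - enrollment 4 (Quinn): course_id=2 -> matches Statistics
  - enrollment 5 (Eli): course_id=3 -> matches Linear Algebra
So 1 of 5 rows is dropped.

SQL:
SELECT a.student, b.title AS course
FROM enrollments a
INNER JOIN courses b ON a.course_id = b.id

Result:
student | course        
--------+---------------
Mia     | Statistics    
Frank   | Networks      
Quinn   | Statistics    
Eli     | Linear Algebra


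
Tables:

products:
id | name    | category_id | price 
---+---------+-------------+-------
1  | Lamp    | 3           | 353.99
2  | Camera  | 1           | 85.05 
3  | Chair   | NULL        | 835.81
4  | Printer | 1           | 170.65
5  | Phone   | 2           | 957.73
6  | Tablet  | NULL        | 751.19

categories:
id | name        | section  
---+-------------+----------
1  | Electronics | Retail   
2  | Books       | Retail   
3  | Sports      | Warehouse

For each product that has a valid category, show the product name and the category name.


INNER JOIN keeps only products rows whose category_id matches an id in categories. Walk through each product:
  - product 1 (Lamp): category_id=3 -> matches Sports
  - product 2 (Camera): category_id=1 -> matches Electronics
  - product 3 (Chair): category_id=NULL, no match -> dropped
  - product 4 (Printer): category_id=1 -> matches Electronics
  - product 5 (Phone): category_id=2 -> matches Books
  - product 6 (Tablet): category_id=NULL, no match -> dropped
So 2 of 6 rows are dropped.

SQL:
SELECT a.name, b.name AS category
FROM products a
INNER JOIN categories b ON a.category_id = b.id

Result:
name    | category   
--------+------------
Lamp    | Sports     
Camera  | Electronics
Printer | Electronics
Phone   | Books      


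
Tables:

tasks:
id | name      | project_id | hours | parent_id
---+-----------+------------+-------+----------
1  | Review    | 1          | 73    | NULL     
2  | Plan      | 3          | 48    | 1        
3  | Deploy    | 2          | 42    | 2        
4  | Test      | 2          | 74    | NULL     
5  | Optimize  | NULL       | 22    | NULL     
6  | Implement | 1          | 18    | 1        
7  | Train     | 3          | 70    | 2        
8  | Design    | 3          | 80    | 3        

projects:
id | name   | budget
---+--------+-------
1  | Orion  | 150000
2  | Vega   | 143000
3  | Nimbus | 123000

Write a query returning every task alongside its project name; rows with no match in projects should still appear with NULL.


LEFT JOIN keeps every row from tasks (the left table); where project_id has no match in projects, the project columns become NULL. Walk through each task:
  - task 1 (Review): project_id=1 -> matches Orion
  - task 2 (Plan): project_id=3 -> matches Nimbus
  - task 3 (Deploy): project_id=2 -> matches Vega
  - task 4 (Test): project_id=2 -> matches Vega
  - task 5 (Optimize): project_id=NULL, no match -> kept with NULL
  - task 6 (Implement): project_id=1 -> matches Orion
  - task 7 (Train): project_id=3 -> matches Nimbus
  - task 8 (Design): project_id=3 -> matches Nimbus
All 8 rows appear; 1 has NULL project.

SQL:
SELECT a.name, b.name AS project
FROM tasks a
LEFT JOIN projects b ON a.project_id = b.id

Result:
name      | project
----------+--------
Review    | Orion  
Plan      | Nimbus 
Deploy    | Vega   
Test      | Vega   
Optimize  | NULL   
Implement | Orion  
Train     | Nimbus 
Design    | Nimbus 


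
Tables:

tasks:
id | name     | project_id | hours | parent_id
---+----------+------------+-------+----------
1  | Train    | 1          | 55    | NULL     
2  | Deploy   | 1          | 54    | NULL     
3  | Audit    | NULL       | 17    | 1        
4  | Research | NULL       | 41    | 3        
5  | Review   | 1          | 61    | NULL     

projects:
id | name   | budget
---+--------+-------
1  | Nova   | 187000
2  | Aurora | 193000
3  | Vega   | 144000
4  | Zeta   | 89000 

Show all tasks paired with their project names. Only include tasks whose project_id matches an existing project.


INNER JOIN keeps only tasks rows whose project_id matches an id in projects. Walk through each task:
  - task 1 (Train): project_id=1 -> matches Nova
  - task 2 (Deploy): project_id=1 -> matches Nova
  - task 3 (Audit): project_id=NULL, no match -> dropped
  - task 4 (Research): project_id=NULL, no match -> dropped
  - task 5 (Review): project_id=1 -> matches Nova
So 2 of 5 rows are dropped.

SQL:
SELECT a.name, b.name AS project
FROM tasks a
INNER JOIN projects b ON a.project_id = b.id

Result:
name   | project
-------+--------
Train  | Nova   
Deploy | Nova   
Review | Nova   


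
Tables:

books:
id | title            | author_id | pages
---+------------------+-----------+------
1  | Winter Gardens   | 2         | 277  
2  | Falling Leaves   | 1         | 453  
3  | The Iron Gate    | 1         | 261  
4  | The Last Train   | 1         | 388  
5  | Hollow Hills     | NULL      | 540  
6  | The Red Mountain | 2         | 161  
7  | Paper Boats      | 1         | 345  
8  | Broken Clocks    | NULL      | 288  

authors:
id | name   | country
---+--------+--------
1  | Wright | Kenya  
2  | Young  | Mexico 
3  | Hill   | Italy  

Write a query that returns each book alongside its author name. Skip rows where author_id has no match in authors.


INNER JOIN keeps only books rows whose author_id matches an id in authors. Walk through each book:
  - book 1 (Winter Gardens): author_id=2 -> matches Young
  - book 2 (Falling Leaves): author_id=1 -> matches Wright
  - book 3 (The Iron Gate): author_id=1 -> matches Wright
  - book 4 (The Last Train): author_id=1 -> matches Wright
  - book 5 (Hollow Hills): author_id=NULL, no match -> dropped
  - book 6 (The Red Mountain): author_id=2 -> matches Young
  - book 7 (Paper Boats): author_id=1 -> matches Wright
  - book 8 (Broken Clocks): author_id=NULL, no match -> dropped
So 2 of 8 rows are dropped.

SQL:
SELECT a.title, b.name AS author
FROM books a
INNER JOIN authors b ON a.author_id = b.id

Result:
title            | author
-----------------+-------
Winter Gardens   | Young 
Falling Leaves   | Wright
The Iron Gate    | Wright
The Last Train   | Wright
The Red Mountain | Young 
Paper Boats      | Wright


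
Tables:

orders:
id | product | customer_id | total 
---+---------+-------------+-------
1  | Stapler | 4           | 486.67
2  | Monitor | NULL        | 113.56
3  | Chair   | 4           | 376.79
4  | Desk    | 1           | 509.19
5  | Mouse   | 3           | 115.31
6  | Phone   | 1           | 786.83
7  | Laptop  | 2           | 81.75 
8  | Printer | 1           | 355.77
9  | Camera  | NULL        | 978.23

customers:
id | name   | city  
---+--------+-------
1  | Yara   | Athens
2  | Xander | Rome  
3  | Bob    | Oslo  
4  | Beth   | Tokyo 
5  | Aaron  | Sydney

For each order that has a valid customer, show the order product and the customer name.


INNER JOIN keeps only orders rows whose customer_id matches an id in customers. Walk through each order:
  - order 1 (Stapler): customer_id=4 -> matches Beth
  - order 2 (Monitor): customer_id=NULL, no match -> dropped
  - order 3 (Chair): customer_id=4 -> matches Beth
  - order 4 (Desk): customer_id=1 -> matches Yara
  - order 5 (Mouse): customer_id=3 -> matches Bob
  - order 6 (Phone): customer_id=1 -> matches Yara
  - order 7 (Laptop): customer_id=2 -> matches Xander
  - order 8 (Printer): customer_id=1 -> matches Yara
  - order 9 (Camera): customer_id=NULL, no match -> dropped
So 2 of 9 rows are dropped.

SQL:
SELECT a.product, b.name AS customer
FROM orders a
INNER JOIN customers b ON a.customer_id = b.id

Result:
product | customer
--------+---------
Stapler | Beth    
Chair   | Beth    
Desk    | Yara    
Mouse   | Bob     
Phone   | Yara    
Laptop  | Xander  
Printer | Yara    


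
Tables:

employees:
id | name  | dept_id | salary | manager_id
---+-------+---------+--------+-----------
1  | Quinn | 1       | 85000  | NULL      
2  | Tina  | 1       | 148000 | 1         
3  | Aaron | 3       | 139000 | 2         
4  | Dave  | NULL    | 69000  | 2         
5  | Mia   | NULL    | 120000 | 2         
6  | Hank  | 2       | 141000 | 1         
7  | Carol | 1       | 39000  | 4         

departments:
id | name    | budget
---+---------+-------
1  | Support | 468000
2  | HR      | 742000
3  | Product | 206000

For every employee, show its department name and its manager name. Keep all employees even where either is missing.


Two LEFT JOINs from the same base table employees: one to departments via dept_id, one to employees itself via manager_id. Both are LEFT so every employee is preserved.
Match against departments:
  - employee 1 (Quinn): dept_id=1 -> matches Support
  - employee 2 (Tina): dept_id=1 -> matches Support
  - employee 3 (Aaron): dept_id=3 -> matches Product
  - employee 4 (Dave): dept_id=NULL, no match -> kept with NULL
  - employee 5 (Mia): dept_id=NULL, no match -> kept with NULL
  - employee 6 (Hank): dept_id=2 -> matches HR
  - employee 7 (Carol): dept_id=1 -> matches Support
Match against employees (self):
  - employee 1 (Quinn): manager_id=NULL -> NULL
  - employee 2 (Tina): manager_id=1 -> Quinn
  - employee 3 (Aaron): manager_id=2 -> Tina
  - employee 4 (Dave): manager_id=2 -> Tina
  - employee 5 (Mia): manager_id=2 -> Tina
  - employee 6 (Hank): manager_id=1 -> Quinn
  - employee 7 (Carol): manager_id=4 -> Dave

SQL:
SELECT a.name, b.name AS department, c.name AS manager
FROM employees a
LEFT JOIN departments b ON a.dept_id = b.id
LEFT JOIN employees c ON a.manager_id = c.id

Result:
name  | department | manager
------+------------+--------
Quinn | Support    | NULL   
Tina  | Support    | Quinn  
Aaron | Product    | Tina   
Dave  | NULL       | Tina   
Mia   | NULL       | Tina   
Hank  | HR         | Quinn  
Carol | Support    | Dave   


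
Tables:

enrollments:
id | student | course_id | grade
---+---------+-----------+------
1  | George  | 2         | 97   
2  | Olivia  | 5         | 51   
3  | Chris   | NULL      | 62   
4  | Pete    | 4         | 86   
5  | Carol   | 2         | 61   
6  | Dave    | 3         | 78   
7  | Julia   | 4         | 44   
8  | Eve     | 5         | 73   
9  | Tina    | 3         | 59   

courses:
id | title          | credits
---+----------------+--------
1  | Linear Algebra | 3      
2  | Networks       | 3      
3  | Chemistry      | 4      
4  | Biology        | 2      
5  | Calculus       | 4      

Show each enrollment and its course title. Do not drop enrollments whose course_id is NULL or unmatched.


LEFT JOIN keeps every row from enrollments (the left table); where course_id has no match in courses, the course columns become NULL. Walk through each enrollment:
  - enrollment 1 (George): course_id=2 -> matches Networks
  - enrollment 2 (Olivia): course_id=5 -> matches Calculus
  - enrollment 3 (Chris): course_id=NULL, no match -> kept with NULL
  - enrollment 4 (Pete): course_id=4 -> matches Biology
  - enrollment 5 (Carol): course_id=2 -> matches Networks
  - enrollment 6 (Dave): course_id=3 -> matches Chemistry
  - enrollment 7 (Julia): course_id=4 -> matches Biology
  - enrollment 8 (Eve): course_id=5 -> matches Calculus
  - enrollment 9 (Tina): course_id=3 -> matches Chemistry
All 9 rows appear; 1 has NULL course.

SQL:
SELECT a.student, b.title AS course
FROM enrollments a
LEFT JOIN courses b ON a.course_id = b.id

Result:
student | course   
--------+----------
George  | Networks 
Olivia  | Calculus 
Chris   | NULL     
Pete    | Biology  
Carol   | Networks 
Dave    | Chemistry
Julia   | Biology  
Eve     | Calculus 
Tina    | Chemistry


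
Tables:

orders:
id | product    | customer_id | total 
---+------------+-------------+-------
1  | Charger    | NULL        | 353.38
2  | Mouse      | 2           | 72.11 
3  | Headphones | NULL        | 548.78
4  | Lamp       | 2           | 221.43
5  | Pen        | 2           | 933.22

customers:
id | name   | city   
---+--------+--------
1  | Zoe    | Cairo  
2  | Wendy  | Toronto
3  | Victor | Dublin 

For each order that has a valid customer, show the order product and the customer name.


INNER JOIN keeps only orders rows whose customer_id matches an id in customers. Walk through each order:
  - order 1 (Charger): customer_id=NULL, no match -> dropped
  - order 2 (Mouse): customer_id=2 -> matches Wendy
  - order 3 (Headphones): customer_id=NULL, no match -> dropped
  - order 4 (Lamp): customer_id=2 -> matches Wendy
  - order 5 (Pen): customer_id=2 -> matches Wendy
So 2 of 5 rows are dropped.

SQL:
SELECT a.product, b.name AS customer
FROM orders a
INNER JOIN customers b ON a.customer_id = b.id

Result:
product | customer
--------+---------
Mouse   | Wendy   
Lamp    | Wendy   
Pen     | Wendy   


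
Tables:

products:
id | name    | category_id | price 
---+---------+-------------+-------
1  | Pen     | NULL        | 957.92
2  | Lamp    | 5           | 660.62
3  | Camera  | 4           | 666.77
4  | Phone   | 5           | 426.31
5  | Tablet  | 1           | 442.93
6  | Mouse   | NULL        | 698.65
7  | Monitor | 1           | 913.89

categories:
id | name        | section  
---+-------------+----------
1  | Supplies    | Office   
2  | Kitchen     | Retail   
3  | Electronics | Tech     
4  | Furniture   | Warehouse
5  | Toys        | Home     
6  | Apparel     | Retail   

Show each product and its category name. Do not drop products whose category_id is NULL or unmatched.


LEFT JOIN keeps every row from products (the left table); where category_id has no match in categories, the category columns become NULL. Walk through each product:
  - product 1 (Pen): category_id=NULL, no match -> kept with NULL
  - product 2 (Lamp): category_id=5 -> matches Toys
  - product 3 (Camera): category_id=4 -> matches Furniture
  - product 4 (Phone): category_id=5 -> matches Toys
  - product 5 (Tablet): category_id=1 -> matches Supplies
  - product 6 (Mouse): category_id=NULL, no match -> kept with NULL
  - product 7 (Monitor): category_id=1 -> matches Supplies
All 7 rows appear; 2 have NULL category.

SQL:
SELECT a.name, b.name AS category
FROM products a
LEFT JOIN categories b ON a.category_id = b.id

Result:
name    | category 
--------+----------
Pen     | NULL     
Lamp    | Toys     
Camera  | Furniture
Phone   | Toys     
Tablet  | Supplies 
Mouse   | NULL     
Monitor | Supplies 


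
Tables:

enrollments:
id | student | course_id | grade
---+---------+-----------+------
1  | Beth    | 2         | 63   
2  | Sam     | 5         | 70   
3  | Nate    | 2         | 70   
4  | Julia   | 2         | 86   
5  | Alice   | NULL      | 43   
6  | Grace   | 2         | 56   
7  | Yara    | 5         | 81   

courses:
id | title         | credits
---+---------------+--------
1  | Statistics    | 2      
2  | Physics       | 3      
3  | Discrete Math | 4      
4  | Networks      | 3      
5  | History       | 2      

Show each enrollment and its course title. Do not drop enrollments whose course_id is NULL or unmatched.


LEFT JOIN keeps every row from enrollments (the left table); where course_id has no match in courses, the course columns become NULL. Walk through each enrollment:
  - enrollment 1 (Beth): course_id=2 -> matches Physics
  - enrollment 2 (Sam): course_id=5 -> matches History
  - enrollment 3 (Nate): course_id=2 -> matches Physics
  - enrollment 4 (Julia): course_id=2 -> matches Physics
  - enrollment 5 (Alice): course_id=NULL, no match -> kept with NULL
  - enrollment 6 (Grace): course_id=2 -> matches Physics
  - enrollment 7 (Yara): course_id=5 -> matches History
All 7 rows appear; 1 has NULL course.

SQL:
SELECT a.student, b.title AS course
FROM enrollments a
LEFT JOIN courses b ON a.course_id = b.id

Result:
student | course 
--------+--------
Beth    | Physics
Sam     | History
Nate    | Physics
Julia   | Physics
Alice   | NULL   
Grace   | Physics
Yara    | History


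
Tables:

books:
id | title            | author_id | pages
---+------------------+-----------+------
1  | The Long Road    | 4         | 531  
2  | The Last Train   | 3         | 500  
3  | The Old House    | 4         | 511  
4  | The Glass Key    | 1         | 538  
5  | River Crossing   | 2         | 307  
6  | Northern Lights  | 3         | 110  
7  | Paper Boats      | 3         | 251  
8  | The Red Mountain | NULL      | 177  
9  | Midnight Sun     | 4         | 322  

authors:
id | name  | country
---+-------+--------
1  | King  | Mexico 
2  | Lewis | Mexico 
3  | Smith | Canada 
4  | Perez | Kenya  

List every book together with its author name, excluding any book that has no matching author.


INNER JOIN keeps only books rows whose author_id matches an id in authors. Walk through each book:
  - book 1 (The Long Road): author_id=4 -> matches Perez
  - book 2 (The Last Train): author_id=3 -> matches Smith
  - book 3 (The Old House): author_id=4 -> matches Perez
  - book 4 (The Glass Key): author_id=1 -> matches King
  - book 5 (River Crossing): author_id=2 -> matches Lewis
  - book 6 (Northern Lights): author_id=3 -> matches Smith
  - book 7 (Paper Boats): author_id=3 -> matches Smith
  - book 8 (The Red Mountain): author_id=NULL, no match -> dropped
  - book 9 (Midnight Sun): author_id=4 -> matches Perez
So 1 of 9 rows is dropped.

SQL:
SELECT a.title, b.name AS author
FROM books a
INNER JOIN authors b ON a.author_id = b.id

Result:
title           | author
----------------+-------
The Long Road   | Perez 
The Last Train  | Smith 
The Old House   | Perez 
The Glass Key   | King  
River Crossing  | Lewis 
Northern Lights | Smith 
Paper Boats     | Smith 
Midnight Sun    | Perez 


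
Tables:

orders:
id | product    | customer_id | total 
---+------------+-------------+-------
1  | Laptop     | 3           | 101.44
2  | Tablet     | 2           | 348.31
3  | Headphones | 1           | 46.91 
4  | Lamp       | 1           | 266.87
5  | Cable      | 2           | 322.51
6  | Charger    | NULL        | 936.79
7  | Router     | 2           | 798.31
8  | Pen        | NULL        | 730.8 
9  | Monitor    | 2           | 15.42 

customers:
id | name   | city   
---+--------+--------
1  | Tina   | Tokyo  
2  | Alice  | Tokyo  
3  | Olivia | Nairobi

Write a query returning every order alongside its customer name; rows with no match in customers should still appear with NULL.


LEFT JOIN keeps every row from orders (the left table); where customer_id has no match in customers, the customer columns become NULL. Walk through each order:
  - order 1 (Laptop): customer_id=3 -> matches Olivia
  - order 2 (Tablet): customer_id=2 -> matches Alice
  - order 3 (Headphones): customer_id=1 -> matches Tina
  - order 4 (Lamp): customer_id=1 -> matches Tina
  - order 5 (Cable): customer_id=2 -> matches Alice
  - order 6 (Charger): customer_id=NULL, no match -> kept with NULL
  - order 7 (Router): customer_id=2 -> matches Alice
  - order 8 (Pen): customer_id=NULL, no match -> kept with NULL
  - order 9 (Monitor): customer_id=2 -> matches Alice
All 9 rows appear; 2 have NULL customer.

SQL:
SELECT a.product, b.name AS customer
FROM orders a
LEFT JOIN customers b ON a.customer_id = b.id

Result:
product    | customer
-----------+---------
Laptop     | Olivia  
Tablet     | Alice   
Headphones | Tina    
Lamp       | Tina    
Cable      | Alice   
Charger    | NULL    
Router     | Alice   
Pen        | NULL    
Monitor    | Alice   


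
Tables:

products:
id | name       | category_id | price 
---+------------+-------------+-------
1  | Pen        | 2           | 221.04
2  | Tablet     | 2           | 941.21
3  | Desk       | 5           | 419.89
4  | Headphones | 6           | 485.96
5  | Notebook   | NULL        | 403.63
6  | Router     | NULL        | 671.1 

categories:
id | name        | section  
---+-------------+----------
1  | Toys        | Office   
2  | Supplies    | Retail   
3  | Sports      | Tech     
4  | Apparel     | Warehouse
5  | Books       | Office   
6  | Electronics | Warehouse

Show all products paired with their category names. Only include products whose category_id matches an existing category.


INNER JOIN keeps only products rows whose category_id matches an id in categories. Walk through each product:
  - product 1 (Pen): category_id=2 -> matches Supplies
  - product 2 (Tablet): category_id=2 -> matches Supplies
  - product 3 (Desk): category_id=5 -> matches Books
  - product 4 (Headphones): category_id=6 -> matches Electronics
  - product 5 (Notebook): category_id=NULL, no match -> dropped
  - product 6 (Router): category_id=NULL, no match -> dropped
So 2 of 6 rows are dropped.

SQL:
SELECT a.name, b.name AS category
FROM products a
INNER JOIN categories b ON a.category_id = b.id

Result:
name       | category   
-----------+------------
Pen        | Supplies   
Tablet     | Supplies   
Desk       | Books      
Headphones | Electronics


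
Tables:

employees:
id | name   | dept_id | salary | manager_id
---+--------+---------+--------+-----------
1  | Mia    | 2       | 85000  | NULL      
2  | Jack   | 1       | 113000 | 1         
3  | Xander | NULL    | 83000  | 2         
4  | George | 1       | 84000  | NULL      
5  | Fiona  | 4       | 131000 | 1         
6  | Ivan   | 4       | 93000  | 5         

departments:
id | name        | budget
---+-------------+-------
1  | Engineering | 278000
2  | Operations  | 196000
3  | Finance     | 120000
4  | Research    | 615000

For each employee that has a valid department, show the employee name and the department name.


INNER JOIN keeps only employees rows whose dept_id matches an id in departments. Walk through each employee:
  - employee 1 (Mia): dept_id=2 -> matches Operations
  - employee 2 (Jack): dept_id=1 -> matches Engineering
  - employee 3 (Xander): dept_id=NULL, no match -> dropped
  - employee 4 (George): dept_id=1 -> matches Engineering
  - employee 5 (Fiona): dept_id=4 -> matches Research
  - employee 6 (Ivan): dept_id=4 -> matches Research
So 1 of 6 rows is dropped.

SQL:
SELECT a.name, b.name AS department
FROM employees a
INNER JOIN departments b ON a.dept_id = b.id

Result:
name   | department 
-------+------------
Mia    | Operations 
Jack   | Engineering
George | Engineering
Fiona  | Research   
Ivan   | Research   


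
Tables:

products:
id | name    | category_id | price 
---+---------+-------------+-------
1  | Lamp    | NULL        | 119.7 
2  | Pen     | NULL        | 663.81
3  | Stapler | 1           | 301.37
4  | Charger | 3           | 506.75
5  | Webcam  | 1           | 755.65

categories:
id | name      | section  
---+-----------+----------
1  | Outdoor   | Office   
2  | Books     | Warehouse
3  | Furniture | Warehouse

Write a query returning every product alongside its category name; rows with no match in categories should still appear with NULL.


LEFT JOIN keeps every row from products (the left table); where category_id has no match in categories, the category columns become NULL. Walk through each product:
  - product 1 (Lamp): category_id=NULL, no match -> kept with NULL
  - product 2 (Pen): category_id=NULL, no match -> kept with NULL
  - product 3 (Stapler): category_id=1 -> matches Outdoor
  - product 4 (Charger): category_id=3 -> matches Furniture
  - product 5 (Webcam): category_id=1 -> matches Outdoor
All 5 rows appear; 2 have NULL category.

SQL:
SELECT a.name, b.name AS category
FROM products a
LEFT JOIN categories b ON a.category_id = b.id

Result:
name    | category 
--------+----------
Lamp    | NULL     
Pen     | NULL     
Stapler | Outdoor  
Charger | Furniture
Webcam  | Outdoor  


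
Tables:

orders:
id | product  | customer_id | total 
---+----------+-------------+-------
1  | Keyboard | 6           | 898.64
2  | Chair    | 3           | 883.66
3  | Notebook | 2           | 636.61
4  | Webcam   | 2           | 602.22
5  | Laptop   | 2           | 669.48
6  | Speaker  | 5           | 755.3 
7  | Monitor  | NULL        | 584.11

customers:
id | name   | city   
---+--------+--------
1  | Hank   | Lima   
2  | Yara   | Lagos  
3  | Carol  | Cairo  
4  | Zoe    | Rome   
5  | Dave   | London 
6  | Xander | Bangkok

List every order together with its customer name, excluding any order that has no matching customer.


INNER JOIN keeps only orders rows whose customer_id matches an id in customers. Walk through each order:
  - order 1 (Keyboard): customer_id=6 -> matches Xander
  - order 2 (Chair): customer_id=3 -> matches Carol
  - order 3 (Notebook): customer_id=2 -> matches Yara
  - order 4 (Webcam): customer_id=2 -> matches Yara
  - order 5 (Laptop): customer_id=2 -> matches Yara
  - order 6 (Speaker): customer_id=5 -> matches Dave
  - order 7 (Monitor): customer_id=NULL, no match -> dropped
So 1 of 7 rows is dropped.

SQL:
SELECT a.product, b.name AS customer
FROM orders a
INNER JOIN customers b ON a.customer_id = b.id

Result:
product  | customer
---------+---------
Keyboard | Xander  
Chair    | Carol   
Notebook | Yara    
Webcam   | Yara    
Laptop   | Yara    
Speaker  | Dave    


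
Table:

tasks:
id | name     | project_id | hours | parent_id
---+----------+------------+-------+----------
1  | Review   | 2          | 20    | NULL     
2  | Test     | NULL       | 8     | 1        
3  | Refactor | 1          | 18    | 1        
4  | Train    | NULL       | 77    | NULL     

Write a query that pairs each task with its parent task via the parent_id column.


This is a self-join: tasks is joined to a second copy of itself, matching each row's parent_id to another row's id. Use LEFT JOIN so rows with parent_id=NULL are kept.
  - task 1 (Review): parent_id=NULL -> NULL
  - task 2 (Test): parent_id=1 -> Review
  - task 3 (Refactor): parent_id=1 -> Review
  - task 4 (Train): parent_id=NULL -> NULL

SQL:
SELECT a.name AS item, b.name AS parent
FROM tasks a
LEFT JOIN tasks b ON a.parent_id = b.id

Result:
item     | parent
---------+-------
Review   | NULL  
Test     | Review
Refactor | Review
Train    | NULL  


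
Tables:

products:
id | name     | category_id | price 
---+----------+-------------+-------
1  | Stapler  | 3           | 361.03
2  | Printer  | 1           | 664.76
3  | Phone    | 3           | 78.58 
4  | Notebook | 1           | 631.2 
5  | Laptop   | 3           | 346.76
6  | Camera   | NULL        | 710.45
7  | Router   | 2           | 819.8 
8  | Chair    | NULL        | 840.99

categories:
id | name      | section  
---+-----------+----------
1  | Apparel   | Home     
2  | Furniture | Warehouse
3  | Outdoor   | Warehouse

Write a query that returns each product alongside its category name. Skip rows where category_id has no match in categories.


INNER JOIN keeps only products rows whose category_id matches an id in categories. Walk through each product:
  - product 1 (Stapler): category_id=3 -> matches Outdoor
  - product 2 (Printer): category_id=1 -> matches Apparel
  - product 3 (Phone): category_id=3 -> matches Outdoor
  - product 4 (Notebook): category_id=1 -> matches Apparel
  - product 5 (Laptop): category_id=3 -> matches Outdoor
  - product 6 (Camera): category_id=NULL, no match -> dropped
  - product 7 (Router): category_id=2 -> matches Furniture
  - product 8 (Chair): category_id=NULL, no match -> dropped
So 2 of 8 rows are dropped.

SQL:
SELECT a.name, b.name AS category
FROM products a
INNER JOIN categories b ON a.category_id = b.id

Result:
name     | category 
---------+----------
Stapler  | Outdoor  
Printer  | Apparel  
Phone    | Outdoor  
Notebook | Apparel  
Laptop   | Outdoor  
Router   | Furniture


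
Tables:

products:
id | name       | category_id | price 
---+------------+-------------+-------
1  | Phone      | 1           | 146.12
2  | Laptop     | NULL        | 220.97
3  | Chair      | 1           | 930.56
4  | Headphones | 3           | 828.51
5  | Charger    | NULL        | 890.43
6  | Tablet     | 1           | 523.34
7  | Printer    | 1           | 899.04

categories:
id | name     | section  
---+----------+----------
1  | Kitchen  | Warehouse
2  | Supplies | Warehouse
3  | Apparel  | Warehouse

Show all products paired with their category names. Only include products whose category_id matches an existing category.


INNER JOIN keeps only products rows whose category_id matches an id in categories. Walk through each product:
  - product 1 (Phone): category_id=1 -> matches Kitchen
  - product 2 (Laptop): category_id=NULL, no match -> dropped
  - product 3 (Chair): category_id=1 -> matches Kitchen
  - product 4 (Headphones): category_id=3 -> matches Apparel
  - product 5 (Charger): category_id=NULL, no match -> dropped
  - product 6 (Tablet): category_id=1 -> matches Kitchen
  - product 7 (Printer): category_id=1 -> matches Kitchen
So 2 of 7 rows are dropped.

SQL:
SELECT a.name, b.name AS category
FROM products a
INNER JOIN categories b ON a.category_id = b.id

Result:
name       | category
-----------+---------
Phone      | Kitchen 
Chair      | Kitchen 
Headphones | Apparel 
Tablet     | Kitchen 
Printer    | Kitchen 


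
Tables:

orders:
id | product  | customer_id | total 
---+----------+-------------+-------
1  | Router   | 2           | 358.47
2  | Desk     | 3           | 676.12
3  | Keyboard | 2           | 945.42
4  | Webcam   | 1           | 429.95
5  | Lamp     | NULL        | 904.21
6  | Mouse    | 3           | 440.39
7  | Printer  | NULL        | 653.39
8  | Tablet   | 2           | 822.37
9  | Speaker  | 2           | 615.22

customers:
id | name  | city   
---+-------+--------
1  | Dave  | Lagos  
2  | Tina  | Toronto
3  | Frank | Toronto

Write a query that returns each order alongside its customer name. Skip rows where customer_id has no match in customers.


INNER JOIN keeps only orders rows whose customer_id matches an id in customers. Walk through each order:
  - order 1 (Router): customer_id=2 -> matches Tina
  - order 2 (Desk): customer_id=3 -> matches Frank
  - order 3 (Keyboard): customer_id=2 -> matches Tina
  - order 4 (Webcam): customer_id=1 -> matches Dave
  - order 5 (Lamp): customer_id=NULL, no match -> dropped
  - order 6 (Mouse): customer_id=3 -> matches Frank
  - order 7 (Printer): customer_id=NULL, no match -> dropped
  - order 8 (Tablet): customer_id=2 -> matches Tina
  - order 9 (Speaker): customer_id=2 -> matches Tina
So 2 of 9 rows are dropped.

SQL:
SELECT a.product, b.name AS customer
FROM orders a
INNER JOIN customers b ON a.customer_id = b.id

Result:
product  | customer
---------+---------
Router   | Tina    
Desk     | Frank   
Keyboard | Tina    
Webcam   | Dave    
Mouse    | Frank   
Tablet   | Tina    
Speaker  | Tina    


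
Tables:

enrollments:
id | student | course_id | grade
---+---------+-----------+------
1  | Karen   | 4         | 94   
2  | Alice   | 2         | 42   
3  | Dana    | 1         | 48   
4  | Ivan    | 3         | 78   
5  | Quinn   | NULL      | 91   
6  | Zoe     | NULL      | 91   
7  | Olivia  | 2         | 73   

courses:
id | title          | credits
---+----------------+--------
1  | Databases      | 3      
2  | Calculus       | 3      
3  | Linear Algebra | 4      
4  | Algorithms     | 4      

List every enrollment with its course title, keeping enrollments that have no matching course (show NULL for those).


LEFT JOIN keeps every row from enrollments (the left table); where course_id has no match in courses, the course columns become NULL. Walk through each enrollment:
  - enrollment 1 (Karen): course_id=4 -> matches Algorithms
  - enrollment 2 (Alice): course_id=2 -> matches Calculus
  - enrollment 3 (Dana): course_id=1 -> matches Databases
  - enrollment 4 (Ivan): course_id=3 -> matches Linear Algebra
  - enrollment 5 (Quinn): course_id=NULL, no match -> kept with NULL
  - enrollment 6 (Zoe): course_id=NULL, no match -> kept with NULL
  - enrollment 7 (Olivia): course_id=2 -> matches Calculus
All 7 rows appear; 2 have NULL course.

SQL:
SELECT a.student, b.title AS course
FROM enrollments a
LEFT JOIN courses b ON a.course_id = b.id

Result:
student | course        
--------+---------------
Karen   | Algorithms    
Alice   | Calculus      
Dana    | Databases     
Ivan    | Linear Algebra
Quinn   | NULL          
Zoe     | NULL          
Olivia  | Calculus      


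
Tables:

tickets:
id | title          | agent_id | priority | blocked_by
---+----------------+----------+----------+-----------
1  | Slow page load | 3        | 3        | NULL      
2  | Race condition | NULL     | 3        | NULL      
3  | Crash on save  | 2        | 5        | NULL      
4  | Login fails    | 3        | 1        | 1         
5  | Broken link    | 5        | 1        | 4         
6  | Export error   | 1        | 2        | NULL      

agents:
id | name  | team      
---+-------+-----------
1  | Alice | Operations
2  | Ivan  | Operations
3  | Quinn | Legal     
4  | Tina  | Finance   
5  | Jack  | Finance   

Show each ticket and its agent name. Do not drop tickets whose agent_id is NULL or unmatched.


LEFT JOIN keeps every row from tickets (the left table); where agent_id has no match in agents, the agent columns become NULL. Walk through each ticket:
  - ticket 1 (Slow page load): agent_id=3 -> matches Quinn
  - ticket 2 (Race condition): agent_id=NULL, no match -> kept with NULL
  - ticket 3 (Crash on save): agent_id=2 -> matches Ivan
  - ticket 4 (Login fails): agent_id=3 -> matches Quinn
  - ticket 5 (Broken link): agent_id=5 -> matches Jack
  - ticket 6 (Export error): agent_id=1 -> matches Alice
All 6 rows appear; 1 has NULL agent.

SQL:
SELECT a.title, b.name AS agent
FROM tickets a
LEFT JOIN agents b ON a.agent_id = b.id

Result:
title          | agent
---------------+------
Slow page load | Quinn
Race condition | NULL 
Crash on save  | Ivan 
Login fails    | Quinn
Broken link    | Jack 
Export error   | Alice


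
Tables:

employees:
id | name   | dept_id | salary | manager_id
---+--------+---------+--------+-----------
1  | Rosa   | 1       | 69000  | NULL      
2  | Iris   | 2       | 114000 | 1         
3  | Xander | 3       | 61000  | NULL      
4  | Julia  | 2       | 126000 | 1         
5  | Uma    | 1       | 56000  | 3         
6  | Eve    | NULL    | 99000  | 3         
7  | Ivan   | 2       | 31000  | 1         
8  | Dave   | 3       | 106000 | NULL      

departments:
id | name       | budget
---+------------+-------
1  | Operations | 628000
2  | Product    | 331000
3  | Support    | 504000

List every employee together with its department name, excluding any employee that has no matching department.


INNER JOIN keeps only employees rows whose dept_id matches an id in departments. Walk through each employee:
  - employee 1 (Rosa): dept_id=1 -> matches Operations
  - employee 2 (Iris): dept_id=2 -> matches Product
  - employee 3 (Xander): dept_id=3 -> matches Support
  - employee 4 (Julia): dept_id=2 -> matches Product
  - employee 5 (Uma): dept_id=1 -> matches Operations
  - employee 6 (Eve): dept_id=NULL, no match -> dropped
  - employee 7 (Ivan): dept_id=2 -> matches Product
  - employee 8 (Dave): dept_id=3 -> matches Support
So 1 of 8 rows is dropped.

SQL:
SELECT a.name, b.name AS department
FROM employees a
INNER JOIN departments b ON a.dept_id = b.id

Result:
name   | department
-------+-----------
Rosa   | Operations
Iris   | Product   
Xander | Support   
Julia  | Product   
Uma    | Operations
Ivan   | Product   
Dave   | Support   


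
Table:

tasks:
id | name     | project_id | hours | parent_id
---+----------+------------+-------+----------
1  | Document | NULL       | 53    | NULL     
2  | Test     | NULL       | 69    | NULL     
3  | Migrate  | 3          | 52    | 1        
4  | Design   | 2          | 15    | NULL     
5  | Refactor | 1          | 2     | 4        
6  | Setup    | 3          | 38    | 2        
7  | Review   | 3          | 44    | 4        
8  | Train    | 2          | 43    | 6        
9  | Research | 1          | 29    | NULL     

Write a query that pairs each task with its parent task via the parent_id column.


This is a self-join: tasks is joined to a second copy of itself, matching each row's parent_id to another row's id. Use LEFT JOIN so rows with parent_id=NULL are kept.
  - task 1 (Document): parent_id=NULL -> NULL
  - task 2 (Test): parent_id=NULL -> NULL
  - task 3 (Migrate): parent_id=1 -> Document
  - task 4 (Design): parent_id=NULL -> NULL
  - task 5 (Refactor): parent_id=4 -> Design
  - task 6 (Setup): parent_id=2 -> Test
  - task 7 (Review): parent_id=4 -> Design
  - task 8 (Train): parent_id=6 -> Setup
  - task 9 (Research): parent_id=NULL -> NULL

SQL:
SELECT a.name AS item, b.name AS parent
FROM tasks a
LEFT JOIN tasks b ON a.parent_id = b.id

Result:
item     | parent  
---------+---------
Document | NULL    
Test     | NULL    
Migrate  | Document
Design   | NULL    
Refactor | Design  
Setup    | Test    
Review   | Design  
Train    | Setup   
Research | NULL    


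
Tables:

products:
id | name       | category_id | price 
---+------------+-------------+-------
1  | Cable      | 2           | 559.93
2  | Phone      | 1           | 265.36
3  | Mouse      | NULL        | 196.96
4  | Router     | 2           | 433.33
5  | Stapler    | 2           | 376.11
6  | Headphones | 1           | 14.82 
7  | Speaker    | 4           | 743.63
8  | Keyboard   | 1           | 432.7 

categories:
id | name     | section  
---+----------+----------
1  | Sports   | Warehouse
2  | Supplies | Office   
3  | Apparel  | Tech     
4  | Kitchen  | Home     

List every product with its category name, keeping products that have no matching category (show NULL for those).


LEFT JOIN keeps every row from products (the left table); where category_id has no match in categories, the category columns become NULL. Walk through each product:
  - product 1 (Cable): category_id=2 -> matches Supplies
  - product 2 (Phone): category_id=1 -> matches Sports
  - product 3 (Mouse): category_id=NULL, no match -> kept with NULL
  - product 4 (Router): category_id=2 -> matches Supplies
  - product 5 (Stapler): category_id=2 -> matches Supplies
  - product 6 (Headphones): category_id=1 -> matches Sports
  - product 7 (Speaker): category_id=4 -> matches Kitchen
  - product 8 (Keyboard): category_id=1 -> matches Sports
All 8 rows appear; 1 has NULL category.

SQL:
SELECT a.name, b.name AS category
FROM products a
LEFT JOIN categories b ON a.category_id = b.id

Result:
name       | category
-----------+---------
Cable      | Supplies
Phone      | Sports  
Mouse      | NULL    
Router     | Supplies
Stapler    | Supplies
Headphones | Sports  
Speaker    | Kitchen 
Keyboard   | Sports  


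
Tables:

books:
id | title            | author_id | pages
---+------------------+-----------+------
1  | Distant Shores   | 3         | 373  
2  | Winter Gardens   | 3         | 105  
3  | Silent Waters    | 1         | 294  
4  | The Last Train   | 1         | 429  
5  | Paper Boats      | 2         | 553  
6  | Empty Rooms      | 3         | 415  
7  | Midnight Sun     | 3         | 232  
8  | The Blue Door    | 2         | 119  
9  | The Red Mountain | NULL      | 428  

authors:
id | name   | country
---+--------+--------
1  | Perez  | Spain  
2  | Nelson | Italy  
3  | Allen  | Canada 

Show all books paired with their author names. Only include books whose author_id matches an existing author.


INNER JOIN keeps only books rows whose author_id matches an id in authors. Walk through each book:
  - book 1 (Distant Shores): author_id=3 -> matches Allen
  - book 2 (Winter Gardens): author_id=3 -> matches Allen
  - book 3 (Silent Waters): author_id=1 -> matches Perez
  - book 4 (The Last Train): author_id=1 -> matches Perez
  - book 5 (Paper Boats): author_id=2 -> matches Nelson
  - book 6 (Empty Rooms): author_id=3 -> matches Allen
  - book 7 (Midnight Sun): author_id=3 -> matches Allen
  - book 8 (The Blue Door): author_id=2 -> matches Nelson
  - book 9 (The Red Mountain): author_id=NULL, no match -> dropped
So 1 of 9 rows is dropped.

SQL:
SELECT a.title, b.name AS author
FROM books a
INNER JOIN authors b ON a.author_id = b.id

Result:
title          | author
---------------+-------
Distant Shores | Allen 
Winter Gardens | Allen 
Silent Waters  | Perez 
The Last Train | Perez 
Paper Boats    | Nelson
Empty Rooms    | Allen 
Midnight Sun   | Allen 
The Blue Door  | Nelson
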